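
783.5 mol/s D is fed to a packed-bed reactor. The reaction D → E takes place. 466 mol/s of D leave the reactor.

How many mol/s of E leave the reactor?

318 mol/s

For D: n = n₀ − 1ξ → 466 = 783.5 − 1ξ, giving ξ = 317.5 mol/s.
Outlet amounts (n = n₀ + ν ξ):
  D: 783.5 − 1(317.5) = 466
  E: 0 + 1(317.5) = 317.5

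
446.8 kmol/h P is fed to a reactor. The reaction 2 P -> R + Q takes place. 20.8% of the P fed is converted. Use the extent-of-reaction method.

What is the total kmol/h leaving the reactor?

447 kmol/h

P reacted = 0.208 × 446.8 = 92.93 kmol/h; ν_P = −2, so ξ = 92.93/2 = 46.47 kmol/h.
Outlet amounts (n = n₀ + ν ξ):
  P: 446.8 − 2(46.47) = 353.9
  R: 0 + 1(46.47) = 46.47
  Q: 0 + 1(46.47) = 46.47
Total out = 353.9 + 46.47 + 46.47 = 446.8 kmol/h.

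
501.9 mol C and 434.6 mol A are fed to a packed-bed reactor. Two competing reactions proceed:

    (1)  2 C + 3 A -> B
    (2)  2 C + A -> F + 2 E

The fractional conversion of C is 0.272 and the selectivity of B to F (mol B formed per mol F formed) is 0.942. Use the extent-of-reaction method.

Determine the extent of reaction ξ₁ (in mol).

Conversion of C: C consumed = 0.272 × 501.9 = 136.5 mol = 2ξ₁ + 2ξ₂.
Selectivity: 1ξ₁ / (1ξ₂) = 0.942 → ξ₁ = 0.942 ξ₂.
Substitute: (2·0.942 + 2) ξ₂ = 136.5 → ξ₂ = 35.15 mol, ξ₁ = 33.11 mol.
Outlet amounts (n = n₀ + Σ ν·ξ):
  C: 501.9 − 2(33.11) − 2(35.15) = 365.4
  A: 434.6 − 3(33.11) − 1(35.15) = 300.1
  B: 0 + 1(33.11) = 33.11
  F: 0 + 1(35.15) = 35.15
  E: 0 + 2(35.15) = 70.3

ξ₁ = 33.1 mol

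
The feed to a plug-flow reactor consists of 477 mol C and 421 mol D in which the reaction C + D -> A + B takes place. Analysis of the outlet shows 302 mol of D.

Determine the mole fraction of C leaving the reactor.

0.399

For D: n = n₀ − 1ξ → 302 = 421 − 1ξ, giving ξ = 119 mol.
Outlet amounts (n = n₀ + ν ξ):
  C: 477 − 1(119) = 358
  D: 421 − 1(119) = 302
  A: 0 + 1(119) = 119
  B: 0 + 1(119) = 119
Total out = 898 mol; y_C = 358 / 898 = 0.3987.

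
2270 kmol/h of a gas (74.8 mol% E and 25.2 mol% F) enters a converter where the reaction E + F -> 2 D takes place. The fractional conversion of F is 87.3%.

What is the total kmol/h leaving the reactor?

F reacted = 0.873 × 572 = 499.4 kmol/h; ν_F = −1, so ξ = 499.4/1 = 499.4 kmol/h.
Outlet amounts (n = n₀ + ν ξ):
  E: 1698 − 1(499.4) = 1199
  F: 572 − 1(499.4) = 72.65
  D: 0 + 2(499.4) = 998.8
Total out = 1199 + 72.65 + 998.8 = 2270 kmol/h.

2270 kmol/h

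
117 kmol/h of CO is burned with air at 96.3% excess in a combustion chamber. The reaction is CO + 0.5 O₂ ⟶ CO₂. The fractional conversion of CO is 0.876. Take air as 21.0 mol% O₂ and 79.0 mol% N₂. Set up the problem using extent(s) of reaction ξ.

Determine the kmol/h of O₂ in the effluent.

Stoichiometric O₂ = 0.5 × 117 = 58.5 kmol/h; O₂ fed = 58.5 × 1.963 = 114.8 kmol/h.
N₂ fed = 114.8 × 79/21 = 432 kmol/h.
Fuel reacted = 0.876 × 117 → ξ = 102.5 kmol/h.
Outlet (n = n₀ + ν ξ):
  CO: 117 − 1(102.5) = 14.51
  O₂: 114.8 − 0.5(102.5) = 63.59
  N₂: 432 (inert)
  CO₂: 0 + 1(102.5) = 102.5

63.6 kmol/h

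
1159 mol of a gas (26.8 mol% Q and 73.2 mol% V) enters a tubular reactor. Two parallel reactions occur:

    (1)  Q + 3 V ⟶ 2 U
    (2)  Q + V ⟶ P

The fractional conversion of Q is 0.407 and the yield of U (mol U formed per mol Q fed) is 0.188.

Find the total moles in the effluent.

1000 mol

Yield of U: 2ξ₁ / 310.6 = 0.188 → ξ₁ = 29.2 mol.
Conversion of Q: 1ξ₁ + 1ξ₂ = 0.407 × 310.6 = 126.4 → ξ₂ = 97.22 mol.
Outlet amounts (n = n₀ + Σ ν·ξ):
  Q: 310.6 − 1(29.2) − 1(97.22) = 184.2
  V: 848.4 − 3(29.2) − 1(97.22) = 663.6
  U: 0 + 2(29.2) = 58.4
  P: 0 + 1(97.22) = 97.22
Total out = 184.2 + 663.6 + 58.4 + 97.22 = 1003 mol.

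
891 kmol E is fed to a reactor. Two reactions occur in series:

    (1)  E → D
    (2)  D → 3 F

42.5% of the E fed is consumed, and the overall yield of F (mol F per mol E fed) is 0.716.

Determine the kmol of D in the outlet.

Conversion of E: E consumed = 1ξ₁ = 0.425 × 891 → ξ₁ = 378.7 kmol.
Yield of F: 3ξ₂ / 891 = 0.716 → ξ₂ = 212.7 kmol.
Outlet amounts (n = n₀ + Σ ν·ξ):
  E: 891 − 1(378.7) = 512.3
  D: 0 + 1(378.7) − 1(212.7) = 166
  F: 0 + 3(212.7) = 638

166 kmol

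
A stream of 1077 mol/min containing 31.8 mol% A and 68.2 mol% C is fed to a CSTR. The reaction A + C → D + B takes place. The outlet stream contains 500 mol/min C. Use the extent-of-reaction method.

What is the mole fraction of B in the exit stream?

For C: n = n₀ − 1ξ → 500 = 734.5 − 1ξ, giving ξ = 234.5 mol/min.
Outlet amounts (n = n₀ + ν ξ):
  A: 342.5 − 1(234.5) = 108
  C: 734.5 − 1(234.5) = 500
  D: 0 + 1(234.5) = 234.5
  B: 0 + 1(234.5) = 234.5
Total out = 1077 mol/min; y_B = 234.5 / 1077 = 0.2177.

0.218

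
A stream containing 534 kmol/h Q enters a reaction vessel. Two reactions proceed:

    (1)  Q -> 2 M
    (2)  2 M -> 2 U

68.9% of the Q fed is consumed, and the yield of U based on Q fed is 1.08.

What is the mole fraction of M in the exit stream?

0.176

Conversion of Q: Q consumed = 1ξ₁ = 0.689 × 534 → ξ₁ = 367.9 kmol/h.
Yield of U: 2ξ₂ / 534 = 1.08 → ξ₂ = 288.4 kmol/h.
Outlet amounts (n = n₀ + Σ ν·ξ):
  Q: 534 − 1(367.9) = 166.1
  M: 0 + 2(367.9) − 2(288.4) = 159.1
  U: 0 + 2(288.4) = 576.7
Total out = 901.9 kmol/h; y_M = 159.1 / 901.9 = 0.1764.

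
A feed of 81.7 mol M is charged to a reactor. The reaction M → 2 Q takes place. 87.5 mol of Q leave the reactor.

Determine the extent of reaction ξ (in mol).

ξ = 43.8 mol

For Q: n = n₀ + 2ξ → 87.5 = 0 + 2ξ, giving ξ = 43.75 mol.
Outlet amounts (n = n₀ + ν ξ):
  M: 81.7 − 1(43.75) = 37.95
  Q: 0 + 2(43.75) = 87.5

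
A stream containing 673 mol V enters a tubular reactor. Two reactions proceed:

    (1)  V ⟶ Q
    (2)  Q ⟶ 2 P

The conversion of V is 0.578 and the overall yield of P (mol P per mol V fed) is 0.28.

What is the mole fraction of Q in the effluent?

Conversion of V: V consumed = 1ξ₁ = 0.578 × 673 → ξ₁ = 389 mol.
Yield of P: 2ξ₂ / 673 = 0.28 → ξ₂ = 94.22 mol.
Outlet amounts (n = n₀ + Σ ν·ξ):
  V: 673 − 1(389) = 284
  Q: 0 + 1(389) − 1(94.22) = 294.8
  P: 0 + 2(94.22) = 188.4
Total out = 767.2 mol; y_Q = 294.8 / 767.2 = 0.3842.

0.384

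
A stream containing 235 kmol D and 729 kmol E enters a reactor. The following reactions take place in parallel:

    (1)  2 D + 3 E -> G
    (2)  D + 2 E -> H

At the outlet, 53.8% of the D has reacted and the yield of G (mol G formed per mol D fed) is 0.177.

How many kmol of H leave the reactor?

43.2 kmol

Yield of G: 1ξ₁ / 235 = 0.177 → ξ₁ = 41.59 kmol.
Conversion of D: 2ξ₁ + 1ξ₂ = 0.538 × 235 = 126.4 → ξ₂ = 43.24 kmol.
Outlet amounts (n = n₀ + Σ ν·ξ):
  D: 235 − 2(41.59) − 1(43.24) = 108.6
  E: 729 − 3(41.59) − 2(43.24) = 517.7
  G: 0 + 1(41.59) = 41.59
  H: 0 + 1(43.24) = 43.24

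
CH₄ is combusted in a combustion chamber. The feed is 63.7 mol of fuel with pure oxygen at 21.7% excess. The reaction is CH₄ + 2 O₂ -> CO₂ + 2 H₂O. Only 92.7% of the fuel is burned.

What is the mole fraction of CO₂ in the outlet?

Stoichiometric O₂ = 2 × 63.7 = 127.4 mol; O₂ fed = 127.4 × 1.217 = 155 mol.
Fuel reacted = 0.927 × 63.7 → ξ = 59.05 mol.
Outlet (n = n₀ + ν ξ):
  CH₄: 63.7 − 1(59.05) = 4.65
  O₂: 155 − 2(59.05) = 36.95
  CO₂: 0 + 1(59.05) = 59.05
  H₂O: 0 + 2(59.05) = 118.1
Total out = 218.7 mol; y_CO₂ = 59.05 / 218.7 = 0.2699.

0.27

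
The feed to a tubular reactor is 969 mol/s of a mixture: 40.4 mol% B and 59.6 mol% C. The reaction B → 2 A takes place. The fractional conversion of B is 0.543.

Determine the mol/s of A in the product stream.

B reacted = 0.543 × 391.5 = 212.6 mol/s; ν_B = −1, so ξ = 212.6/1 = 212.6 mol/s.
Outlet amounts (n = n₀ + ν ξ):
  B: 391.5 − 1(212.6) = 178.9
  A: 0 + 2(212.6) = 425.1
  C: 577.5 (inert)

425 mol/s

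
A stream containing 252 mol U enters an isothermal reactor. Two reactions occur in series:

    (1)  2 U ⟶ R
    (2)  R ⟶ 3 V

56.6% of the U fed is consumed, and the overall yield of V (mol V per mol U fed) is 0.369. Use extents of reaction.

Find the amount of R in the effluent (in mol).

Conversion of U: U consumed = 2ξ₁ = 0.566 × 252 → ξ₁ = 71.32 mol.
Yield of V: 3ξ₂ / 252 = 0.369 → ξ₂ = 31 mol.
Outlet amounts (n = n₀ + Σ ν·ξ):
  U: 252 − 2(71.32) = 109.4
  R: 0 + 1(71.32) − 1(31) = 40.32
  V: 0 + 3(31) = 92.99

40.3 mol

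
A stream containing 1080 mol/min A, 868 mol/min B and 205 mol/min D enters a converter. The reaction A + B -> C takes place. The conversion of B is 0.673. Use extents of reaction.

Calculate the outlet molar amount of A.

496 mol/min

B reacted = 0.673 × 868 = 584.2 mol/min; ν_B = −1, so ξ = 584.2/1 = 584.2 mol/min.
Outlet amounts (n = n₀ + ν ξ):
  A: 1080 − 1(584.2) = 495.8
  B: 868 − 1(584.2) = 283.8
  C: 0 + 1(584.2) = 584.2
  D: 205 (inert)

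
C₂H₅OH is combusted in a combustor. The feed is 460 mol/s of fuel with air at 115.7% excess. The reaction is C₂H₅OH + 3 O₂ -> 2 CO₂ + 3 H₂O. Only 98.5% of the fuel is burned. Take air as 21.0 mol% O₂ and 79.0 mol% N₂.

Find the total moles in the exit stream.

Stoichiometric O₂ = 3 × 460 = 1380 mol/s; O₂ fed = 1380 × 2.157 = 2977 mol/s.
N₂ fed = 2977 × 79/21 = 11200 mol/s.
Fuel reacted = 0.985 × 460 → ξ = 453.1 mol/s.
Outlet (n = n₀ + ν ξ):
  C₂H₅OH: 460 − 1(453.1) = 6.9
  O₂: 2977 − 3(453.1) = 1617
  N₂: 11200 (inert)
  CO₂: 0 + 2(453.1) = 906.2
  H₂O: 0 + 3(453.1) = 1359
Total out = 6.9 + 1617 + 11200 + 906.2 + 1359 = 15090 mol/s.

15100 mol/s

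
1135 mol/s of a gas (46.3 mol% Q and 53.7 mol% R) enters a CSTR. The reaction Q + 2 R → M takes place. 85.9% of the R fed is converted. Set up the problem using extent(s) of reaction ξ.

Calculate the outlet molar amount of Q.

R reacted = 0.859 × 609.5 = 523.6 mol/s; ν_R = −2, so ξ = 523.6/2 = 261.8 mol/s.
Outlet amounts (n = n₀ + ν ξ):
  Q: 525.5 − 1(261.8) = 263.7
  R: 609.5 − 2(261.8) = 85.94
  M: 0 + 1(261.8) = 261.8

264 mol/s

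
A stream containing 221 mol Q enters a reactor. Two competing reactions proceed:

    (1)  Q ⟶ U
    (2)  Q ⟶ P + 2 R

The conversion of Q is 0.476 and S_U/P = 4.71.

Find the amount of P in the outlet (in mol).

18.4 mol

Conversion of Q: Q consumed = 0.476 × 221 = 105.2 mol = 1ξ₁ + 1ξ₂.
Selectivity: 1ξ₁ / (1ξ₂) = 4.71 → ξ₁ = 4.71 ξ₂.
Substitute: (1·4.71 + 1) ξ₂ = 105.2 → ξ₂ = 18.42 mol, ξ₁ = 86.77 mol.
Outlet amounts (n = n₀ + Σ ν·ξ):
  Q: 221 − 1(86.77) − 1(18.42) = 115.8
  U: 0 + 1(86.77) = 86.77
  P: 0 + 1(18.42) = 18.42
  R: 0 + 2(18.42) = 36.85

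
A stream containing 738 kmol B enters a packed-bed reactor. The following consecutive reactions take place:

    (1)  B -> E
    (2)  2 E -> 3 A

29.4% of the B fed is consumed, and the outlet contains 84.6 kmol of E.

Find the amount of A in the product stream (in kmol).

Conversion of B: B consumed = 1ξ₁ = 0.294 × 738 → ξ₁ = 217 kmol.
E balance: n_E = 0 + 1ξ₁ − 2ξ₂ = 84.6 → ξ₂ = (1·217 − 84.6)/2 = 66.19 kmol.
Outlet amounts (n = n₀ + Σ ν·ξ):
  B: 738 − 1(217) = 521
  E: 0 + 1(217) − 2(66.19) = 84.6
  A: 0 + 3(66.19) = 198.6

199 kmol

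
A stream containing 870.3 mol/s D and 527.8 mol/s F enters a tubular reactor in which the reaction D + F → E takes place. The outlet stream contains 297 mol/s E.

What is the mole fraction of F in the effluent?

For E: n = n₀ + 1ξ → 297 = 0 + 1ξ, giving ξ = 297 mol/s.
Outlet amounts (n = n₀ + ν ξ):
  D: 870.3 − 1(297) = 573.3
  F: 527.8 − 1(297) = 230.8
  E: 0 + 1(297) = 297
Total out = 1101 mol/s; y_F = 230.8 / 1101 = 0.2096.

0.21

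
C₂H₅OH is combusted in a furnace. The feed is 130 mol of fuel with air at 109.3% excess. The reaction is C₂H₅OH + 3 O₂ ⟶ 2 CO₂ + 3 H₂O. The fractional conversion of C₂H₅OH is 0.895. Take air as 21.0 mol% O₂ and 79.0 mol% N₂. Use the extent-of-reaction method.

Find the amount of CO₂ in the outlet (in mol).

Stoichiometric O₂ = 3 × 130 = 390 mol; O₂ fed = 390 × 2.093 = 816.3 mol.
N₂ fed = 816.3 × 79/21 = 3071 mol.
Fuel reacted = 0.895 × 130 → ξ = 116.4 mol.
Outlet (n = n₀ + ν ξ):
  C₂H₅OH: 130 − 1(116.4) = 13.65
  O₂: 816.3 − 3(116.4) = 467.2
  N₂: 3071 (inert)
  CO₂: 0 + 2(116.4) = 232.7
  H₂O: 0 + 3(116.4) = 349.1

233 mol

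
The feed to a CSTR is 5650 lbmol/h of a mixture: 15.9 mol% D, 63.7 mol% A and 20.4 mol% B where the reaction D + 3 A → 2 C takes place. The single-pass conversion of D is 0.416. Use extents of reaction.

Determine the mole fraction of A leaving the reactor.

0.505

D reacted = 0.416 × 898.4 = 373.7 lbmol/h; ν_D = −1, so ξ = 373.7/1 = 373.7 lbmol/h.
Outlet amounts (n = n₀ + ν ξ):
  D: 898.4 − 1(373.7) = 524.6
  A: 3599 − 3(373.7) = 2478
  C: 0 + 2(373.7) = 747.4
  B: 1153 (inert)
Total out = 4903 lbmol/h; y_A = 2478 / 4903 = 0.5054.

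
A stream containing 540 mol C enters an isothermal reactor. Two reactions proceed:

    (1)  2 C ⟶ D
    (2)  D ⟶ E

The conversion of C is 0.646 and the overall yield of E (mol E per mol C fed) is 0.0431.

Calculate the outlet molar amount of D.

151 mol

Conversion of C: C consumed = 2ξ₁ = 0.646 × 540 → ξ₁ = 174.4 mol.
Yield of E: 1ξ₂ / 540 = 0.0431 → ξ₂ = 23.27 mol.
Outlet amounts (n = n₀ + Σ ν·ξ):
  C: 540 − 2(174.4) = 191.2
  D: 0 + 1(174.4) − 1(23.27) = 151.1
  E: 0 + 1(23.27) = 23.27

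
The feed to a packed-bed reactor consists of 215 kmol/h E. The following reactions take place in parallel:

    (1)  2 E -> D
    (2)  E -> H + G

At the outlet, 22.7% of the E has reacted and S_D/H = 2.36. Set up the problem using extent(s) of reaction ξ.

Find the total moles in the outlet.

203 kmol/h

Conversion of E: E consumed = 0.227 × 215 = 48.8 kmol/h = 2ξ₁ + 1ξ₂.
Selectivity: 1ξ₁ / (1ξ₂) = 2.36 → ξ₁ = 2.36 ξ₂.
Substitute: (2·2.36 + 1) ξ₂ = 48.8 → ξ₂ = 8.532 kmol/h, ξ₁ = 20.14 kmol/h.
Outlet amounts (n = n₀ + Σ ν·ξ):
  E: 215 − 2(20.14) − 1(8.532) = 166.2
  D: 0 + 1(20.14) = 20.14
  H: 0 + 1(8.532) = 8.532
  G: 0 + 1(8.532) = 8.532
Total out = 166.2 + 20.14 + 8.532 + 8.532 = 203.4 kmol/h.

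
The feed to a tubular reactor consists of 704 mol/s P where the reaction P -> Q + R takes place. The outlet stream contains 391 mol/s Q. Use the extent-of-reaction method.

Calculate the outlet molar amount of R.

391 mol/s

For Q: n = n₀ + 1ξ → 391 = 0 + 1ξ, giving ξ = 391 mol/s.
Outlet amounts (n = n₀ + ν ξ):
  P: 704 − 1(391) = 313
  Q: 0 + 1(391) = 391
  R: 0 + 1(391) = 391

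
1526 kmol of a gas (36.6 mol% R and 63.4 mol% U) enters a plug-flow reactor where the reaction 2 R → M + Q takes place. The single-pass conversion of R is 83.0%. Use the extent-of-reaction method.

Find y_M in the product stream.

R reacted = 0.83 × 558.5 = 463.6 kmol; ν_R = −2, so ξ = 463.6/2 = 231.8 kmol.
Outlet amounts (n = n₀ + ν ξ):
  R: 558.5 − 2(231.8) = 94.95
  M: 0 + 1(231.8) = 231.8
  Q: 0 + 1(231.8) = 231.8
  U: 967.5 (inert)
Total out = 1526 kmol; y_M = 231.8 / 1526 = 0.1519.

0.152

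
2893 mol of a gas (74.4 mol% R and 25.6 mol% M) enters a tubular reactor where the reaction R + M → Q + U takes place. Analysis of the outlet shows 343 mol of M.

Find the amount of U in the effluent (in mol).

For M: n = n₀ − 1ξ → 343 = 740.6 − 1ξ, giving ξ = 397.6 mol.
Outlet amounts (n = n₀ + ν ξ):
  R: 2152 − 1(397.6) = 1755
  M: 740.6 − 1(397.6) = 343
  Q: 0 + 1(397.6) = 397.6
  U: 0 + 1(397.6) = 397.6

398 mol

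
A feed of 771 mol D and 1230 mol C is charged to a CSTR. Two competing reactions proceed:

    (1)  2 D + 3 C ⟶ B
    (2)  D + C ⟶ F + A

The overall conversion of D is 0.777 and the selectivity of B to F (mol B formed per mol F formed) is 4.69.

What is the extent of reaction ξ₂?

ξ₂ = 57.7 mol

Conversion of D: D consumed = 0.777 × 771 = 599.1 mol = 2ξ₁ + 1ξ₂.
Selectivity: 1ξ₁ / (1ξ₂) = 4.69 → ξ₁ = 4.69 ξ₂.
Substitute: (2·4.69 + 1) ξ₂ = 599.1 → ξ₂ = 57.71 mol, ξ₁ = 270.7 mol.
Outlet amounts (n = n₀ + Σ ν·ξ):
  D: 771 − 2(270.7) − 1(57.71) = 171.9
  C: 1230 − 3(270.7) − 1(57.71) = 360.3
  B: 0 + 1(270.7) = 270.7
  F: 0 + 1(57.71) = 57.71
  A: 0 + 1(57.71) = 57.71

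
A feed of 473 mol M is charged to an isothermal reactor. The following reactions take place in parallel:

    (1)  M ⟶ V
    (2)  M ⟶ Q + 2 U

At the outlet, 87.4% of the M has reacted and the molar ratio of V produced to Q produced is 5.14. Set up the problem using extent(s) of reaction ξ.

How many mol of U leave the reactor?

135 mol

Conversion of M: M consumed = 0.874 × 473 = 413.4 mol = 1ξ₁ + 1ξ₂.
Selectivity: 1ξ₁ / (1ξ₂) = 5.14 → ξ₁ = 5.14 ξ₂.
Substitute: (1·5.14 + 1) ξ₂ = 413.4 → ξ₂ = 67.33 mol, ξ₁ = 346.1 mol.
Outlet amounts (n = n₀ + Σ ν·ξ):
  M: 473 − 1(346.1) − 1(67.33) = 59.6
  V: 0 + 1(346.1) = 346.1
  Q: 0 + 1(67.33) = 67.33
  U: 0 + 2(67.33) = 134.7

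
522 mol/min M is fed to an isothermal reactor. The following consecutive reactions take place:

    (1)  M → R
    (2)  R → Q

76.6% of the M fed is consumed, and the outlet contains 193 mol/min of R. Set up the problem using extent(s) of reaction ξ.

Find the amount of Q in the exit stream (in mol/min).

Conversion of M: M consumed = 1ξ₁ = 0.766 × 522 → ξ₁ = 399.9 mol/min.
R balance: n_R = 0 + 1ξ₁ − 1ξ₂ = 193 → ξ₂ = (1·399.9 − 193)/1 = 206.9 mol/min.
Outlet amounts (n = n₀ + Σ ν·ξ):
  M: 522 − 1(399.9) = 122.1
  R: 0 + 1(399.9) − 1(206.9) = 193
  Q: 0 + 1(206.9) = 206.9

207 mol/min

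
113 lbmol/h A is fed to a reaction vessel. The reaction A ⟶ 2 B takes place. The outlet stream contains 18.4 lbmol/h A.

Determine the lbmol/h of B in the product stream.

For A: n = n₀ − 1ξ → 18.4 = 113 − 1ξ, giving ξ = 94.6 lbmol/h.
Outlet amounts (n = n₀ + ν ξ):
  A: 113 − 1(94.6) = 18.4
  B: 0 + 2(94.6) = 189.2

189 lbmol/h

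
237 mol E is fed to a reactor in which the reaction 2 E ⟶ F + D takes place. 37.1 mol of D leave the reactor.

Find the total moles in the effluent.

For D: n = n₀ + 1ξ → 37.1 = 0 + 1ξ, giving ξ = 37.1 mol.
Outlet amounts (n = n₀ + ν ξ):
  E: 237 − 2(37.1) = 162.8
  F: 0 + 1(37.1) = 37.1
  D: 0 + 1(37.1) = 37.1
Total out = 162.8 + 37.1 + 37.1 = 237 mol.

237 mol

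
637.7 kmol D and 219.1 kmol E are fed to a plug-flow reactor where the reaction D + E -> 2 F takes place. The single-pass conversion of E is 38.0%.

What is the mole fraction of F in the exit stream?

0.194

E reacted = 0.38 × 219.1 = 83.26 kmol; ν_E = −1, so ξ = 83.26/1 = 83.26 kmol.
Outlet amounts (n = n₀ + ν ξ):
  D: 637.7 − 1(83.26) = 554.4
  E: 219.1 − 1(83.26) = 135.8
  F: 0 + 2(83.26) = 166.5
Total out = 856.8 kmol; y_F = 166.5 / 856.8 = 0.1943.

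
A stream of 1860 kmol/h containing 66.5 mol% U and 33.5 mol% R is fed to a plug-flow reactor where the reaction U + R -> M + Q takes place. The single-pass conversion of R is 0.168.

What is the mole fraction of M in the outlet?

0.0563

R reacted = 0.168 × 623.1 = 104.7 kmol/h; ν_R = −1, so ξ = 104.7/1 = 104.7 kmol/h.
Outlet amounts (n = n₀ + ν ξ):
  U: 1237 − 1(104.7) = 1132
  R: 623.1 − 1(104.7) = 518.4
  M: 0 + 1(104.7) = 104.7
  Q: 0 + 1(104.7) = 104.7
Total out = 1860 kmol/h; y_M = 104.7 / 1860 = 0.05628.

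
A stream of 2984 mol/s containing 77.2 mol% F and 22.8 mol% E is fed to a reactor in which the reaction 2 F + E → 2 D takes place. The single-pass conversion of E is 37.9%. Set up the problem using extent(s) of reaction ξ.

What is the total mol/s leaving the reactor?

2730 mol/s

E reacted = 0.379 × 680.4 = 257.9 mol/s; ν_E = −1, so ξ = 257.9/1 = 257.9 mol/s.
Outlet amounts (n = n₀ + ν ξ):
  F: 2304 − 2(257.9) = 1788
  E: 680.4 − 1(257.9) = 422.5
  D: 0 + 2(257.9) = 515.7
Total out = 1788 + 422.5 + 515.7 = 2726 mol/s.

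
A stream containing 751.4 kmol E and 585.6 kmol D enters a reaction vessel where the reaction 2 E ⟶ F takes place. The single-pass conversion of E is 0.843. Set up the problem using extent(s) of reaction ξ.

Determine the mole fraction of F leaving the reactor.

E reacted = 0.843 × 751.4 = 633.4 kmol; ν_E = −2, so ξ = 633.4/2 = 316.7 kmol.
Outlet amounts (n = n₀ + ν ξ):
  E: 751.4 − 2(316.7) = 118
  F: 0 + 1(316.7) = 316.7
  D: 585.6 (inert)
Total out = 1020 kmol; y_F = 316.7 / 1020 = 0.3104.

0.31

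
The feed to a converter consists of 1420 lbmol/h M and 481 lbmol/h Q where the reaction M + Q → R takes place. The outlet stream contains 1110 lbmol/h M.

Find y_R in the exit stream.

For M: n = n₀ − 1ξ → 1110 = 1420 − 1ξ, giving ξ = 310 lbmol/h.
Outlet amounts (n = n₀ + ν ξ):
  M: 1420 − 1(310) = 1110
  Q: 481 − 1(310) = 171
  R: 0 + 1(310) = 310
Total out = 1591 lbmol/h; y_R = 310 / 1591 = 0.1948.

0.195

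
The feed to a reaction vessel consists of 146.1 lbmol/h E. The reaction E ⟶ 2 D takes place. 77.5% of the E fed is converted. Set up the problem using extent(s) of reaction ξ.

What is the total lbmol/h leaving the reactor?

259 lbmol/h

E reacted = 0.775 × 146.1 = 113.2 lbmol/h; ν_E = −1, so ξ = 113.2/1 = 113.2 lbmol/h.
Outlet amounts (n = n₀ + ν ξ):
  E: 146.1 − 1(113.2) = 32.87
  D: 0 + 2(113.2) = 226.5
Total out = 32.87 + 226.5 = 259.3 lbmol/h.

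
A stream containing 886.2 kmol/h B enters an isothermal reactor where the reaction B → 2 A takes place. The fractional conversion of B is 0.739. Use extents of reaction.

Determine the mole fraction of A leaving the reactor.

B reacted = 0.739 × 886.2 = 654.9 kmol/h; ν_B = −1, so ξ = 654.9/1 = 654.9 kmol/h.
Outlet amounts (n = n₀ + ν ξ):
  B: 886.2 − 1(654.9) = 231.3
  A: 0 + 2(654.9) = 1310
Total out = 1541 kmol/h; y_A = 1310 / 1541 = 0.8499.

0.85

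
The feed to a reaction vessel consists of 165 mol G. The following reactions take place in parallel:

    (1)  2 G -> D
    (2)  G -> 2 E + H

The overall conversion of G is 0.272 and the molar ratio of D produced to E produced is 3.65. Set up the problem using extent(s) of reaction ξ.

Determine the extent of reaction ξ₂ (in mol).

ξ₂ = 2.88 mol

Conversion of G: G consumed = 0.272 × 165 = 44.88 mol = 2ξ₁ + 1ξ₂.
Selectivity: 1ξ₁ / (2ξ₂) = 3.65 → ξ₁ = 7.3 ξ₂.
Substitute: (2·7.3 + 1) ξ₂ = 44.88 → ξ₂ = 2.877 mol, ξ₁ = 21 mol.
Outlet amounts (n = n₀ + Σ ν·ξ):
  G: 165 − 2(21) − 1(2.877) = 120.1
  D: 0 + 1(21) = 21
  E: 0 + 2(2.877) = 5.754
  H: 0 + 1(2.877) = 2.877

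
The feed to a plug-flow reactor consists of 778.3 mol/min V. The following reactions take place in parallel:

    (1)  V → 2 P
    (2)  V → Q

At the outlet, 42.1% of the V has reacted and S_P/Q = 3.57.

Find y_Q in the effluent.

Conversion of V: V consumed = 0.421 × 778.3 = 327.7 mol/min = 1ξ₁ + 1ξ₂.
Selectivity: 2ξ₁ / (1ξ₂) = 3.57 → ξ₁ = 1.785 ξ₂.
Substitute: (1·1.785 + 1) ξ₂ = 327.7 → ξ₂ = 117.7 mol/min, ξ₁ = 210 mol/min.
Outlet amounts (n = n₀ + Σ ν·ξ):
  V: 778.3 − 1(210) − 1(117.7) = 450.6
  P: 0 + 2(210) = 420
  Q: 0 + 1(117.7) = 117.7
Total out = 988.3 mol/min; y_Q = 117.7 / 988.3 = 0.119.

0.119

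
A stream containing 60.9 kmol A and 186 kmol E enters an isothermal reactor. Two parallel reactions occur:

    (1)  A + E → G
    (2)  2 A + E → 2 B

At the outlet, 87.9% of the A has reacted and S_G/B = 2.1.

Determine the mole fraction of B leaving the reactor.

0.0855

Conversion of A: A consumed = 0.879 × 60.9 = 53.53 kmol = 1ξ₁ + 2ξ₂.
Selectivity: 1ξ₁ / (2ξ₂) = 2.1 → ξ₁ = 4.2 ξ₂.
Substitute: (1·4.2 + 2) ξ₂ = 53.53 → ξ₂ = 8.634 kmol, ξ₁ = 36.26 kmol.
Outlet amounts (n = n₀ + Σ ν·ξ):
  A: 60.9 − 1(36.26) − 2(8.634) = 7.369
  E: 186 − 1(36.26) − 1(8.634) = 141.1
  G: 0 + 1(36.26) = 36.26
  B: 0 + 2(8.634) = 17.27
Total out = 202 kmol; y_B = 17.27 / 202 = 0.08548.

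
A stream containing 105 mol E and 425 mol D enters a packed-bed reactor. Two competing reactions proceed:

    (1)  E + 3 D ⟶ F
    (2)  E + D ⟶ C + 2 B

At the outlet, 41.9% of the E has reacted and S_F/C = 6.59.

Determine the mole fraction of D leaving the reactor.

0.723

Conversion of E: E consumed = 0.419 × 105 = 43.99 mol = 1ξ₁ + 1ξ₂.
Selectivity: 1ξ₁ / (1ξ₂) = 6.59 → ξ₁ = 6.59 ξ₂.
Substitute: (1·6.59 + 1) ξ₂ = 43.99 → ξ₂ = 5.796 mol, ξ₁ = 38.2 mol.
Outlet amounts (n = n₀ + Σ ν·ξ):
  E: 105 − 1(38.2) − 1(5.796) = 61.01
  D: 425 − 3(38.2) − 1(5.796) = 304.6
  F: 0 + 1(38.2) = 38.2
  C: 0 + 1(5.796) = 5.796
  B: 0 + 2(5.796) = 11.59
Total out = 421.2 mol; y_D = 304.6 / 421.2 = 0.7232.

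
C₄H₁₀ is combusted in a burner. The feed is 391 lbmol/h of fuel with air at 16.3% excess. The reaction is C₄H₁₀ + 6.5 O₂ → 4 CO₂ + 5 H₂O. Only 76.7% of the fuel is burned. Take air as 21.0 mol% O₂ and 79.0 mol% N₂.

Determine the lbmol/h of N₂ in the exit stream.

11100 lbmol/h

Stoichiometric O₂ = 6.5 × 391 = 2542 lbmol/h; O₂ fed = 2542 × 1.163 = 2956 lbmol/h.
N₂ fed = 2956 × 79/21 = 11120 lbmol/h.
Fuel reacted = 0.767 × 391 → ξ = 299.9 lbmol/h.
Outlet (n = n₀ + ν ξ):
  C₄H₁₀: 391 − 1(299.9) = 91.1
  O₂: 2956 − 6.5(299.9) = 1006
  N₂: 11120 (inert)
  CO₂: 0 + 4(299.9) = 1200
  H₂O: 0 + 5(299.9) = 1499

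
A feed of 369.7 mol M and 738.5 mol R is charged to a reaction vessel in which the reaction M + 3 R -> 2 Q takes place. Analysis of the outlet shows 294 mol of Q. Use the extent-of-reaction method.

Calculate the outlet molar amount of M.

223 mol

For Q: n = n₀ + 2ξ → 294 = 0 + 2ξ, giving ξ = 147 mol.
Outlet amounts (n = n₀ + ν ξ):
  M: 369.7 − 1(147) = 222.7
  R: 738.5 − 3(147) = 297.5
  Q: 0 + 2(147) = 294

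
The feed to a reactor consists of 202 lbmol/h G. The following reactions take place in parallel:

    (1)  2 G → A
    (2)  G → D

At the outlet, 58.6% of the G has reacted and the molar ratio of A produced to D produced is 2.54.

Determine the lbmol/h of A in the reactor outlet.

49.5 lbmol/h

Conversion of G: G consumed = 0.586 × 202 = 118.4 lbmol/h = 2ξ₁ + 1ξ₂.
Selectivity: 1ξ₁ / (1ξ₂) = 2.54 → ξ₁ = 2.54 ξ₂.
Substitute: (2·2.54 + 1) ξ₂ = 118.4 → ξ₂ = 19.47 lbmol/h, ξ₁ = 49.45 lbmol/h.
Outlet amounts (n = n₀ + Σ ν·ξ):
  G: 202 − 2(49.45) − 1(19.47) = 83.63
  A: 0 + 1(49.45) = 49.45
  D: 0 + 1(19.47) = 19.47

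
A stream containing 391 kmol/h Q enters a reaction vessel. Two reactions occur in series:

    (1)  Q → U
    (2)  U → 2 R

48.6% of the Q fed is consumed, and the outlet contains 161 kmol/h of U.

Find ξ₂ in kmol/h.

Conversion of Q: Q consumed = 1ξ₁ = 0.486 × 391 → ξ₁ = 190 kmol/h.
U balance: n_U = 0 + 1ξ₁ − 1ξ₂ = 161 → ξ₂ = (1·190 − 161)/1 = 29.03 kmol/h.
Outlet amounts (n = n₀ + Σ ν·ξ):
  Q: 391 − 1(190) = 201
  U: 0 + 1(190) − 1(29.03) = 161
  R: 0 + 2(29.03) = 58.05

ξ₂ = 29 kmol/h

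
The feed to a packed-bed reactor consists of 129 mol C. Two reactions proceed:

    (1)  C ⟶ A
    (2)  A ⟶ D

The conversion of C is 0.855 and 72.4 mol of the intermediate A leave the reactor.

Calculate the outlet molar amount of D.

37.9 mol

Conversion of C: C consumed = 1ξ₁ = 0.855 × 129 → ξ₁ = 110.3 mol.
A balance: n_A = 0 + 1ξ₁ − 1ξ₂ = 72.4 → ξ₂ = (1·110.3 − 72.4)/1 = 37.89 mol.
Outlet amounts (n = n₀ + Σ ν·ξ):
  C: 129 − 1(110.3) = 18.7
  A: 0 + 1(110.3) − 1(37.89) = 72.4
  D: 0 + 1(37.89) = 37.89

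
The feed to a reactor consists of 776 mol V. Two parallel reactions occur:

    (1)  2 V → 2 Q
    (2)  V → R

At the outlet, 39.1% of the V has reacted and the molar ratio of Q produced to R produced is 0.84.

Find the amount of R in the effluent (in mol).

Conversion of V: V consumed = 0.391 × 776 = 303.4 mol = 2ξ₁ + 1ξ₂.
Selectivity: 2ξ₁ / (1ξ₂) = 0.84 → ξ₁ = 0.42 ξ₂.
Substitute: (2·0.42 + 1) ξ₂ = 303.4 → ξ₂ = 164.9 mol, ξ₁ = 69.26 mol.
Outlet amounts (n = n₀ + Σ ν·ξ):
  V: 776 − 2(69.26) − 1(164.9) = 472.6
  Q: 0 + 2(69.26) = 138.5
  R: 0 + 1(164.9) = 164.9

165 mol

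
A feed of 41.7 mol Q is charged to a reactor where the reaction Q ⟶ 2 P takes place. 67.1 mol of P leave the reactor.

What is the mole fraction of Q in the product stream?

For P: n = n₀ + 2ξ → 67.1 = 0 + 2ξ, giving ξ = 33.55 mol.
Outlet amounts (n = n₀ + ν ξ):
  Q: 41.7 − 1(33.55) = 8.15
  P: 0 + 2(33.55) = 67.1
Total out = 75.25 mol; y_Q = 8.15 / 75.25 = 0.1083.

0.108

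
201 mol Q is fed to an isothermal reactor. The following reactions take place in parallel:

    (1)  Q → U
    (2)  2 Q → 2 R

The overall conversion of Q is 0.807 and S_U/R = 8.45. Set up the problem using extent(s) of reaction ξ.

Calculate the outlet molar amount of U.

Conversion of Q: Q consumed = 0.807 × 201 = 162.2 mol = 1ξ₁ + 2ξ₂.
Selectivity: 1ξ₁ / (2ξ₂) = 8.45 → ξ₁ = 16.9 ξ₂.
Substitute: (1·16.9 + 2) ξ₂ = 162.2 → ξ₂ = 8.582 mol, ξ₁ = 145 mol.
Outlet amounts (n = n₀ + Σ ν·ξ):
  Q: 201 − 1(145) − 2(8.582) = 38.79
  U: 0 + 1(145) = 145
  R: 0 + 2(8.582) = 17.16

145 mol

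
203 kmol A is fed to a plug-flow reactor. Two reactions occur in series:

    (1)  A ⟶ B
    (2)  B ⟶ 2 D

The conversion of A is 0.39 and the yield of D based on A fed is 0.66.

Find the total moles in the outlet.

270 kmol

Conversion of A: A consumed = 1ξ₁ = 0.39 × 203 → ξ₁ = 79.17 kmol.
Yield of D: 2ξ₂ / 203 = 0.66 → ξ₂ = 66.99 kmol.
Outlet amounts (n = n₀ + Σ ν·ξ):
  A: 203 − 1(79.17) = 123.8
  B: 0 + 1(79.17) − 1(66.99) = 12.18
  D: 0 + 2(66.99) = 134
Total out = 123.8 + 12.18 + 134 = 270 kmol.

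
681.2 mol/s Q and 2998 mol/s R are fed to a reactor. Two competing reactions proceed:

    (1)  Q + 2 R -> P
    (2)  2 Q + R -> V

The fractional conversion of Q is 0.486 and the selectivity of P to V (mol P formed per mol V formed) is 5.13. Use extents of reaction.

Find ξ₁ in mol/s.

Conversion of Q: Q consumed = 0.486 × 681.2 = 331.1 mol/s = 1ξ₁ + 2ξ₂.
Selectivity: 1ξ₁ / (1ξ₂) = 5.13 → ξ₁ = 5.13 ξ₂.
Substitute: (1·5.13 + 2) ξ₂ = 331.1 → ξ₂ = 46.43 mol/s, ξ₁ = 238.2 mol/s.
Outlet amounts (n = n₀ + Σ ν·ξ):
  Q: 681.2 − 1(238.2) − 2(46.43) = 350.1
  R: 2998 − 2(238.2) − 1(46.43) = 2475
  P: 0 + 1(238.2) = 238.2
  V: 0 + 1(46.43) = 46.43

ξ₁ = 238 mol/s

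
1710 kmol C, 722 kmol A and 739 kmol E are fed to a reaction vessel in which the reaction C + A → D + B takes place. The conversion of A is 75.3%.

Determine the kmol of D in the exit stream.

544 kmol

A reacted = 0.753 × 722 = 543.7 kmol; ν_A = −1, so ξ = 543.7/1 = 543.7 kmol.
Outlet amounts (n = n₀ + ν ξ):
  C: 1710 − 1(543.7) = 1166
  A: 722 − 1(543.7) = 178.3
  D: 0 + 1(543.7) = 543.7
  B: 0 + 1(543.7) = 543.7
  E: 739 (inert)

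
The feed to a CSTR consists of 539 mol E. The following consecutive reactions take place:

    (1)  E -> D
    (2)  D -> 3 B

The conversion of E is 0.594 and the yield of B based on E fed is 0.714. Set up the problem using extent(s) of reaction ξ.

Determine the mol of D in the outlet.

192 mol

Conversion of E: E consumed = 1ξ₁ = 0.594 × 539 → ξ₁ = 320.2 mol.
Yield of B: 3ξ₂ / 539 = 0.714 → ξ₂ = 128.3 mol.
Outlet amounts (n = n₀ + Σ ν·ξ):
  E: 539 − 1(320.2) = 218.8
  D: 0 + 1(320.2) − 1(128.3) = 191.9
  B: 0 + 3(128.3) = 384.8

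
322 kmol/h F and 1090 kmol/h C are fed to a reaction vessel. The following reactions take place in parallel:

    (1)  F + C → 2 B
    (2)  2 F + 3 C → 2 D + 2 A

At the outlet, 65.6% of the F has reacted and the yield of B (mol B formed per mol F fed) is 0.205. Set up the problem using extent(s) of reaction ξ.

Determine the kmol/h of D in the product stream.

Yield of B: 2ξ₁ / 322 = 0.205 → ξ₁ = 33 kmol/h.
Conversion of F: 1ξ₁ + 2ξ₂ = 0.656 × 322 = 211.2 → ξ₂ = 89.11 kmol/h.
Outlet amounts (n = n₀ + Σ ν·ξ):
  F: 322 − 1(33) − 2(89.11) = 110.8
  C: 1090 − 1(33) − 3(89.11) = 789.7
  B: 0 + 2(33) = 66.01
  D: 0 + 2(89.11) = 178.2
  A: 0 + 2(89.11) = 178.2

178 kmol/h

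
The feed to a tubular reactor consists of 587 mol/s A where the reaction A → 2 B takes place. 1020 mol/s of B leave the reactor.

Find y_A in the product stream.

0.0702

For B: n = n₀ + 2ξ → 1020 = 0 + 2ξ, giving ξ = 510 mol/s.
Outlet amounts (n = n₀ + ν ξ):
  A: 587 − 1(510) = 77
  B: 0 + 2(510) = 1020
Total out = 1097 mol/s; y_A = 77 / 1097 = 0.07019.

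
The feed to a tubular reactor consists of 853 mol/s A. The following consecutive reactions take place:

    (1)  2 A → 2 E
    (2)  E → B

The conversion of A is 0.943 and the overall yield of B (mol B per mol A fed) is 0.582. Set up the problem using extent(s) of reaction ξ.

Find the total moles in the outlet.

853 mol/s

Conversion of A: A consumed = 2ξ₁ = 0.943 × 853 → ξ₁ = 402.2 mol/s.
Yield of B: 1ξ₂ / 853 = 0.582 → ξ₂ = 496.4 mol/s.
Outlet amounts (n = n₀ + Σ ν·ξ):
  A: 853 − 2(402.2) = 48.62
  E: 0 + 2(402.2) − 1(496.4) = 307.9
  B: 0 + 1(496.4) = 496.4
Total out = 48.62 + 307.9 + 496.4 = 853 mol/s.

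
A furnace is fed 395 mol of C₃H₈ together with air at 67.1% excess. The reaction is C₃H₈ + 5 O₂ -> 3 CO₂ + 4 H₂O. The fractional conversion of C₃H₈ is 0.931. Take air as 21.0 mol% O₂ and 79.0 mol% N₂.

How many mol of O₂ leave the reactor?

1460 mol

Stoichiometric O₂ = 5 × 395 = 1975 mol; O₂ fed = 1975 × 1.671 = 3300 mol.
N₂ fed = 3300 × 79/21 = 12420 mol.
Fuel reacted = 0.931 × 395 → ξ = 367.7 mol.
Outlet (n = n₀ + ν ξ):
  C₃H₈: 395 − 1(367.7) = 27.25
  O₂: 3300 − 5(367.7) = 1461
  N₂: 12420 (inert)
  CO₂: 0 + 3(367.7) = 1103
  H₂O: 0 + 4(367.7) = 1471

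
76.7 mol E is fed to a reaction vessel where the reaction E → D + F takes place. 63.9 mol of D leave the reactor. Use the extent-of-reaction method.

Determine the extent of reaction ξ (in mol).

For D: n = n₀ + 1ξ → 63.9 = 0 + 1ξ, giving ξ = 63.9 mol.
Outlet amounts (n = n₀ + ν ξ):
  E: 76.7 − 1(63.9) = 12.8
  D: 0 + 1(63.9) = 63.9
  F: 0 + 1(63.9) = 63.9

ξ = 63.9 mol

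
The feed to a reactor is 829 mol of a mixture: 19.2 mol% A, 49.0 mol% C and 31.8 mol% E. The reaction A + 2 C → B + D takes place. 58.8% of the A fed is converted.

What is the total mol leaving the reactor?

A reacted = 0.588 × 159.2 = 93.59 mol; ν_A = −1, so ξ = 93.59/1 = 93.59 mol.
Outlet amounts (n = n₀ + ν ξ):
  A: 159.2 − 1(93.59) = 65.58
  C: 406.2 − 2(93.59) = 219
  B: 0 + 1(93.59) = 93.59
  D: 0 + 1(93.59) = 93.59
  E: 263.6 (inert)
Total out = 65.58 + 219 + 93.59 + 93.59 + 263.6 = 735.4 mol.

735 mol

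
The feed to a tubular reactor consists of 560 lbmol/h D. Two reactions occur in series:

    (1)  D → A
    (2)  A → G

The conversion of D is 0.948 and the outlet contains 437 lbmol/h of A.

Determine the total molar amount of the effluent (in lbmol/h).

Conversion of D: D consumed = 1ξ₁ = 0.948 × 560 → ξ₁ = 530.9 lbmol/h.
A balance: n_A = 0 + 1ξ₁ − 1ξ₂ = 437 → ξ₂ = (1·530.9 − 437)/1 = 93.88 lbmol/h.
Outlet amounts (n = n₀ + Σ ν·ξ):
  D: 560 − 1(530.9) = 29.12
  A: 0 + 1(530.9) − 1(93.88) = 437
  G: 0 + 1(93.88) = 93.88
Total out = 29.12 + 437 + 93.88 = 560 lbmol/h.

560 lbmol/h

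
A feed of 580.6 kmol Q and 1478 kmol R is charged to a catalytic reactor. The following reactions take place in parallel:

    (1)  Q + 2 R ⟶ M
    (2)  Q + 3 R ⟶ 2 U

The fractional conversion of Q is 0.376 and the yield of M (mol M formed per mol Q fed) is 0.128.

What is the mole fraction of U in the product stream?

Yield of M: 1ξ₁ / 580.6 = 0.128 → ξ₁ = 74.32 kmol.
Conversion of Q: 1ξ₁ + 1ξ₂ = 0.376 × 580.6 = 218.3 → ξ₂ = 144 kmol.
Outlet amounts (n = n₀ + Σ ν·ξ):
  Q: 580.6 − 1(74.32) − 1(144) = 362.3
  R: 1478 − 2(74.32) − 3(144) = 897.4
  M: 0 + 1(74.32) = 74.32
  U: 0 + 2(144) = 288
Total out = 1622 kmol; y_U = 288 / 1622 = 0.1775.

0.178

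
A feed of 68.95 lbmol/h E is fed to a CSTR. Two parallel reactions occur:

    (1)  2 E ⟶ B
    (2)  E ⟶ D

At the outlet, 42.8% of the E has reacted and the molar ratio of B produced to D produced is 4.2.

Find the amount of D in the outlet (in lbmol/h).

Conversion of E: E consumed = 0.428 × 68.95 = 29.51 lbmol/h = 2ξ₁ + 1ξ₂.
Selectivity: 1ξ₁ / (1ξ₂) = 4.2 → ξ₁ = 4.2 ξ₂.
Substitute: (2·4.2 + 1) ξ₂ = 29.51 → ξ₂ = 3.139 lbmol/h, ξ₁ = 13.19 lbmol/h.
Outlet amounts (n = n₀ + Σ ν·ξ):
  E: 68.95 − 2(13.19) − 1(3.139) = 39.44
  B: 0 + 1(13.19) = 13.19
  D: 0 + 1(3.139) = 3.139

3.14 lbmol/h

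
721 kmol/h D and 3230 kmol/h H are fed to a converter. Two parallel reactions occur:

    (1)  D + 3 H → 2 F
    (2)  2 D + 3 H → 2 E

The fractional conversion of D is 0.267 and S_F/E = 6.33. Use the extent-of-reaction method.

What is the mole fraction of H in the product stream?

Conversion of D: D consumed = 0.267 × 721 = 192.5 kmol/h = 1ξ₁ + 2ξ₂.
Selectivity: 2ξ₁ / (2ξ₂) = 6.33 → ξ₁ = 6.33 ξ₂.
Substitute: (1·6.33 + 2) ξ₂ = 192.5 → ξ₂ = 23.11 kmol/h, ξ₁ = 146.3 kmol/h.
Outlet amounts (n = n₀ + Σ ν·ξ):
  D: 721 − 1(146.3) − 2(23.11) = 528.5
  H: 3230 − 3(146.3) − 3(23.11) = 2722
  F: 0 + 2(146.3) = 292.6
  E: 0 + 2(23.11) = 46.22
Total out = 3589 kmol/h; y_H = 2722 / 3589 = 0.7584.

0.758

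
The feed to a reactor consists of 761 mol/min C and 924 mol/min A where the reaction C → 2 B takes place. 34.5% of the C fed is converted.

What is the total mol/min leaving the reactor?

C reacted = 0.345 × 761 = 262.5 mol/min; ν_C = −1, so ξ = 262.5/1 = 262.5 mol/min.
Outlet amounts (n = n₀ + ν ξ):
  C: 761 − 1(262.5) = 498.5
  B: 0 + 2(262.5) = 525.1
  A: 924 (inert)
Total out = 498.5 + 525.1 + 924 = 1948 mol/min.

1950 mol/min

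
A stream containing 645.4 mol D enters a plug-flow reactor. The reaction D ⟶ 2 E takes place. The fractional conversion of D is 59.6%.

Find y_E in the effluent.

D reacted = 0.596 × 645.4 = 384.7 mol; ν_D = −1, so ξ = 384.7/1 = 384.7 mol.
Outlet amounts (n = n₀ + ν ξ):
  D: 645.4 − 1(384.7) = 260.7
  E: 0 + 2(384.7) = 769.3
Total out = 1030 mol; y_E = 769.3 / 1030 = 0.7469.

0.747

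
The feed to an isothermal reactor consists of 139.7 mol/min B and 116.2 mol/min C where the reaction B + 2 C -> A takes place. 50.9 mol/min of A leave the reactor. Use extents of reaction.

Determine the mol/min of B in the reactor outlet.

For A: n = n₀ + 1ξ → 50.9 = 0 + 1ξ, giving ξ = 50.9 mol/min.
Outlet amounts (n = n₀ + ν ξ):
  B: 139.7 − 1(50.9) = 88.8
  C: 116.2 − 2(50.9) = 14.4
  A: 0 + 1(50.9) = 50.9

88.8 mol/min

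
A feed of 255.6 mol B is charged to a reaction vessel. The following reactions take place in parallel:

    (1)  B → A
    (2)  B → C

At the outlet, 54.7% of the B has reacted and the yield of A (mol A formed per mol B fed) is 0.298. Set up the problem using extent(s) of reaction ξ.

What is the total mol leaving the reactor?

Yield of A: 1ξ₁ / 255.6 = 0.298 → ξ₁ = 76.17 mol.
Conversion of B: 1ξ₁ + 1ξ₂ = 0.547 × 255.6 = 139.8 → ξ₂ = 63.64 mol.
Outlet amounts (n = n₀ + Σ ν·ξ):
  B: 255.6 − 1(76.17) − 1(63.64) = 115.8
  A: 0 + 1(76.17) = 76.17
  C: 0 + 1(63.64) = 63.64
Total out = 115.8 + 76.17 + 63.64 = 255.6 mol.

256 mol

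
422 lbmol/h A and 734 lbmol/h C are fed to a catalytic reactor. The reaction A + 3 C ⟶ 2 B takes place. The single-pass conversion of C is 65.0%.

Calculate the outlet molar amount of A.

263 lbmol/h

C reacted = 0.65 × 734 = 477.1 lbmol/h; ν_C = −3, so ξ = 477.1/3 = 159 lbmol/h.
Outlet amounts (n = n₀ + ν ξ):
  A: 422 − 1(159) = 263
  C: 734 − 3(159) = 256.9
  B: 0 + 2(159) = 318.1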